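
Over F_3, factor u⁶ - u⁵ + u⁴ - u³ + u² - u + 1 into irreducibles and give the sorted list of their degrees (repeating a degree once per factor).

Write h(u) = u⁶ - u⁵ + u⁴ - u³ + u² - u + 1.
Roots in F_3: h(0) = 1; h(1) = 1; h(2) = 1.
Complete factorization: h(u) = (u⁶ - u⁵ + u⁴ - u³ + u² - u + 1).
Factor degrees with multiplicity: 6 = 6.

6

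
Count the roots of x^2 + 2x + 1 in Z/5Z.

1

Write g(x) = x^2 + 2x + 1.
Evaluate at each of the 5 elements of Z/5Z:
g(0) = 1; g(1) = 4; g(2) = 4; g(3) = 1; g(4) = 0 → root.
Roots: {4}.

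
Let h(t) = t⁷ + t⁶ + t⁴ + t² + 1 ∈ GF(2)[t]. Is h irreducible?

Check for roots in GF(2): h(0) = 1; h(1) = 1.
No roots, so no linear factors.
Monic irreducibles of degree 2 over GF(2): t² + t + 1.
None of them divide h (all give nonzero remainder).
Monic irreducibles of degree 3 over GF(2): t³ + t + 1, t³ + t² + 1.
None of them divide h (all give nonzero remainder).
No irreducible factor of degree ≤ 3 exists, so h is irreducible over GF(2).

Yes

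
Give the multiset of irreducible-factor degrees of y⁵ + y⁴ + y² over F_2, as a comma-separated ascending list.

1, 1, 3

Write g(y) = y⁵ + y⁴ + y².
Roots in F_2: g(0) = 0 → root; g(1) = 1.
Linear factors from roots: (y).
Complete factorization: g(y) = (y)^2·(y³ + y² + 1).
Factor degrees with multiplicity: 1 + 1 + 3 = 5.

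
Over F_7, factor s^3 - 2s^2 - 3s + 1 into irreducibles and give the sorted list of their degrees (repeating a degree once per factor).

1, 2

Write g(s) = s^3 - 2s^2 - 3s + 1.
Linear factors from roots: (s + 3).
Complete factorization: g(s) = (s + 3)·(s^2 + 2s - 2).
Factor degrees with multiplicity: 1 + 2 = 3.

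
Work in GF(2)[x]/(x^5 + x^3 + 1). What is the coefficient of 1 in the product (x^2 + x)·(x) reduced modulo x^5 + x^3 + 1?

0

Multiply in GF(2)[x]: (x^2 + x)·(x) = x^3 + x^2.
Reduced: x^3 + x^2.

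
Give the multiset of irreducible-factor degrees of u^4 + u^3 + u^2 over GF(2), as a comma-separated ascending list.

1, 1, 2

Write g(u) = u^4 + u^3 + u^2.
Roots in GF(2): g(0) = 0 → root; g(1) = 1.
Linear factors from roots: (u).
Complete factorization: g(u) = (u)^2·(u^2 + u + 1).
Factor degrees with multiplicity: 1 + 1 + 2 = 4.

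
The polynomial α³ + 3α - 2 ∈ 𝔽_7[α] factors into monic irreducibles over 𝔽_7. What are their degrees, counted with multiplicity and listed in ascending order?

3

Write g(α) = α³ + 3α - 2.
Complete factorization: g(α) = (α³ + 3α - 2).
Factor degrees with multiplicity: 3 = 3.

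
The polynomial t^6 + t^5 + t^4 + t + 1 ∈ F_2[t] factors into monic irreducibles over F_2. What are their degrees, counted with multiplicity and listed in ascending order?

6

Write h(t) = t^6 + t^5 + t^4 + t + 1.
Roots in F_2: h(0) = 1; h(1) = 1.
Complete factorization: h(t) = (t^6 + t^5 + t^4 + t + 1).
Factor degrees with multiplicity: 6 = 6.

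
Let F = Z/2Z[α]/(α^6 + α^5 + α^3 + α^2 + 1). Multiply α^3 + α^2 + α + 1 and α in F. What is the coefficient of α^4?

Multiply in Z/2Z[α]: (α^3 + α^2 + α + 1)·(α) = α^4 + α^3 + α^2 + α.
Reduced: α^4 + α^3 + α^2 + α.

1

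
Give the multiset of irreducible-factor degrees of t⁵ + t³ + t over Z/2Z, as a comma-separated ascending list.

Write h(t) = t⁵ + t³ + t.
Roots in Z/2Z: h(0) = 0 → root; h(1) = 1.
Linear factors from roots: (t).
Complete factorization: h(t) = (t)·(t² + t + 1)^2.
Factor degrees with multiplicity: 1 + 2 + 2 = 5.

1, 2, 2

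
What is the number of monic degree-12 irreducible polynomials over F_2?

335

Gauss's count: N_{2}(12) = (1/12) Σ_{d|12} μ(12/d)·2^d.
Divisors of 12: 1, 2, 3, 4, 6, 12; μ(12/d) for each: 0, 1, 0, -1, -1, 1.
Σ = 2^2 − 2^4 − 2^6 + 2^12 = 4020.
N = 4020/12 = 335.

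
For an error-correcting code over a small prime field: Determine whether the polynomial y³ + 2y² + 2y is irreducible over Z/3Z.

Write m(y) = y³ + 2y² + 2y.
Check for roots in Z/3Z: m(0) = 0 → root; m(1) = 2; m(2) = 2.
m(0) = 0, so (y) divides m(y); m is reducible.

No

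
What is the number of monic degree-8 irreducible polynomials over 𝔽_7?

720300

x^(7^8) − x is the product of all monic irreducibles of degree dividing 8; Möbius inversion gives N = (1/8) Σ μ(8/d)·7^d.
Divisors of 8: 1, 2, 4, 8; μ(8/d) for each: 0, 0, -1, 1.
Σ = − 7^4 + 7^8 = 5762400.
N = 5762400/8 = 720300.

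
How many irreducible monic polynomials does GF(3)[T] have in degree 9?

Gauss's count: N_{3}(9) = (1/9) Σ_{d|9} μ(9/d)·3^d.
Divisors of 9: 1, 3, 9; μ(9/d) for each: 0, -1, 1.
Σ = − 3^3 + 3^9 = 19656.
N = 19656/9 = 2184.

2184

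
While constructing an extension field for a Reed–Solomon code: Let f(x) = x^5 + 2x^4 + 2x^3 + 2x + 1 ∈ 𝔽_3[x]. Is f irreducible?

Yes

Check for roots in 𝔽_3: f(0) = 1; f(1) = 2; f(2) = 1.
No roots, so no linear factors.
Monic irreducibles of degree 2 over GF(3): x^2 + 1, x^2 + x + 2, x^2 + 2x + 2.
None of them divide f (all give nonzero remainder).
No irreducible factor of degree ≤ 2 exists, so f is irreducible over GF(3).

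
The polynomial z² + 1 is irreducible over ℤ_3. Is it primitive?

Write f(z) = z² + 1.
|GF(3^2)^×| = 3^2 − 1 = 8. Prime factorization: 8 = 2^3.
f is primitive ⇔ z has order 8 in GF(3)[z]/(f), i.e. z^(8/q) ≠ 1 for each prime q | 8.
z^(4) mod f = 1
Since z^(4) = 1, the order of z divides 4 < 8; not primitive.

No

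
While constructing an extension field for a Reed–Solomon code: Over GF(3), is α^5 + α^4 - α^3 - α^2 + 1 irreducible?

Yes

Write m(α) = α^5 + α^4 - α^3 - α^2 + 1.
Check for roots in GF(3): m(0) = 1; m(1) = 1; m(2) = 1.
No roots, so no linear factors.
Monic irreducibles of degree 2 over GF(3): α^2 + 1, α^2 + α - 1, α^2 - α - 1.
None of them divide m (all give nonzero remainder).
No irreducible factor of degree ≤ 2 exists, so m is irreducible over GF(3).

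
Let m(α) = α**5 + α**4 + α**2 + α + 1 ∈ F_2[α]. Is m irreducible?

Yes

Check for roots in F_2: m(0) = 1; m(1) = 1.
No roots, so no linear factors.
Monic irreducibles of degree 2 over GF(2): α**2 + α + 1.
None of them divide m (all give nonzero remainder).
No irreducible factor of degree ≤ 2 exists, so m is irreducible over GF(2).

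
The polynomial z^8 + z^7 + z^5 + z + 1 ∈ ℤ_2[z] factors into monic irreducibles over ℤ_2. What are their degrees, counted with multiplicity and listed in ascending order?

Write g(z) = z^8 + z^7 + z^5 + z + 1.
Roots in ℤ_2: g(0) = 1; g(1) = 1.
Complete factorization: g(z) = (z^8 + z^7 + z^5 + z + 1).
Factor degrees with multiplicity: 8 = 8.

8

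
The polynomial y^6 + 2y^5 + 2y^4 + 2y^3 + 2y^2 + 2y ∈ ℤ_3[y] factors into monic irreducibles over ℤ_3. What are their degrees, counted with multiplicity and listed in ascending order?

1, 2, 3

Write f(y) = y^6 + 2y^5 + 2y^4 + 2y^3 + 2y^2 + 2y.
Roots in ℤ_3: f(0) = 0 → root; f(1) = 2; f(2) = 2.
Linear factors from roots: (y).
Complete factorization: f(y) = (y)·(y^2 + y + 2)·(y^3 + y^2 + 2y + 1).
Factor degrees with multiplicity: 1 + 2 + 3 = 6.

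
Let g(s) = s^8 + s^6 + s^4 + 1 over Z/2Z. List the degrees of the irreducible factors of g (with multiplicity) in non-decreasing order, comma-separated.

1, 1, 3, 3

Roots in Z/2Z: g(0) = 1; g(1) = 0 → root.
Linear factors from roots: (s + 1).
Complete factorization: g(s) = (s + 1)^2·(s^3 + s + 1)^2.
Factor degrees with multiplicity: 1 + 1 + 3 + 3 = 8.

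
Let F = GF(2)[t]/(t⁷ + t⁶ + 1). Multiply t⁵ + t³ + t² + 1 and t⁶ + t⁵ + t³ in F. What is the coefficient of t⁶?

1

Multiply in GF(2)[t]: (t⁵ + t³ + t² + 1)·(t⁶ + t⁵ + t³) = t¹¹ + t¹⁰ + t⁹ + t⁸ + t⁷ + t³.
Reduce using t⁷ ≡ t⁶ + 1 (mod t⁷ + t⁶ + 1).
Reduced: t⁶ + t⁴ + t³ + t² + 1.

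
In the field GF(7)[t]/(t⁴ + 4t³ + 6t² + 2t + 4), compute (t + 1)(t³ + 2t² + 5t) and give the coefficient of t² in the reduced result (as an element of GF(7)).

1

Multiply in GF(7)[t]: (t + 1)·(t³ + 2t² + 5t) = t⁴ + 3t³ + 5t.
Reduce using t⁴ ≡ 3t³ + t² + 5t + 3 (mod t⁴ + 4t³ + 6t² + 2t + 4).
Reduced: 6t³ + t² + 3t + 3.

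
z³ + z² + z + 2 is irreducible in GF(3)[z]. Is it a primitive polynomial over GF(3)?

Write f(z) = z³ + z² + z + 2.
|GF(3^3)^×| = 3^3 − 1 = 26. Prime factorization: 26 = 2·13.
f is primitive ⇔ z has order 26 in GF(3)[z]/(f), i.e. z^(26/q) ≠ 1 for each prime q | 26.
z^(13) mod f = 1
z^(2) mod f = z².
Since z^(13) = 1, the order of z divides 13 < 26; not primitive.

No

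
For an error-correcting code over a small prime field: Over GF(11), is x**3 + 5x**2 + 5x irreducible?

Write m(x) = x**3 + 5x**2 + 5x.
Check each element of GF(11) for a root: m(0)=0, m(1)=0, m(2)=5, m(3)=10, m(4)=10, m(5)=0, m(6)=8, m(7)=7, m(8)=3, m(9)=2, m(10)=10.
m(0) = 0, so (x) divides m(x); m is reducible.

No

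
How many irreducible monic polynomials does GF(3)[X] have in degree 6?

116

x^(3^6) − x is the product of all monic irreducibles of degree dividing 6; Möbius inversion gives N = (1/6) Σ μ(6/d)·3^d.
Divisors of 6: 1, 2, 3, 6; μ(6/d) for each: 1, -1, -1, 1.
Σ = 3^1 − 3^2 − 3^3 + 3^6 = 696.
N = 696/6 = 116.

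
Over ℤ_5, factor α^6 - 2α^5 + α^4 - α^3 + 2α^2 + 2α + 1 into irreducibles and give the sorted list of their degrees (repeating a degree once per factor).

6

Write g(α) = α^6 - 2α^5 + α^4 - α^3 + 2α^2 + 2α + 1.
Roots in ℤ_5: g(0) = 1; g(1) = 4; g(2) = 1; g(3) = 2; g(4) = 1.
Complete factorization: g(α) = (α^6 - 2α^5 + α^4 - α^3 + 2α^2 + 2α + 1).
Factor degrees with multiplicity: 6 = 6.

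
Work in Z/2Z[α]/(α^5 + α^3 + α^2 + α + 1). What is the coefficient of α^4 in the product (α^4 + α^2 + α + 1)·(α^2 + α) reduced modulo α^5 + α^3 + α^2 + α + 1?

0

Multiply in Z/2Z[α]: (α^4 + α^2 + α + 1)·(α^2 + α) = α^6 + α^5 + α^4 + α.
Reduce using α^5 ≡ α^3 + α^2 + α + 1 (mod α^5 + α^3 + α^2 + α + 1).
Reduced: α + 1.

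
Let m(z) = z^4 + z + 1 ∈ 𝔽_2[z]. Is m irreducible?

Yes

Check for roots in 𝔽_2: m(0) = 1; m(1) = 1.
No roots, so no linear factors.
Monic irreducibles of degree 2 over GF(2): z^2 + z + 1.
None of them divide m (all give nonzero remainder).
No irreducible factor of degree ≤ 2 exists, so m is irreducible over GF(2).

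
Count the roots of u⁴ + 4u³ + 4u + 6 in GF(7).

0

Write P(u) = u⁴ + 4u³ + 4u + 6.
Evaluate at each of the 7 elements of GF(7):
P(0) = 6; P(1) = 1; P(2) = 6; P(3) = 4; P(4) = 2; P(5) = 3; P(6) = 6.
No element is a root.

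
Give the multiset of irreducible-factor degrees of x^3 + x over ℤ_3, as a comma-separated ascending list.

1, 2

Write h(x) = x^3 + x.
Roots in ℤ_3: h(0) = 0 → root; h(1) = 2; h(2) = 1.
Linear factors from roots: (x).
Complete factorization: h(x) = (x)·(x^2 + 1).
Factor degrees with multiplicity: 1 + 2 = 3.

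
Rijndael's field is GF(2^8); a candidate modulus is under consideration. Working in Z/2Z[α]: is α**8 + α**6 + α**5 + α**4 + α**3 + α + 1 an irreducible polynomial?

Write P(α) = α**8 + α**6 + α**5 + α**4 + α**3 + α + 1.
Check for roots in Z/2Z: P(0) = 1; P(1) = 1.
No roots, so no linear factors.
Monic irreducibles of degree 2 over GF(2): α**2 + α + 1.
None of them divide P (all give nonzero remainder).
Monic irreducibles of degree 3 over GF(2): α**3 + α + 1, α**3 + α**2 + 1.
None of them divide P (all give nonzero remainder).
Monic irreducibles of degree 4 over GF(2): α**4 + α + 1, α**4 + α**3 + 1, α**4 + α**3 + α**2 + α + 1.
None of them divide P (all give nonzero remainder).
No irreducible factor of degree ≤ 4 exists, so P is irreducible over GF(2).

Yes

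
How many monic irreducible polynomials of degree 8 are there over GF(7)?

The number of monic irreducibles of degree 8 over GF(7) is (1/8)·Σ_{d∣8} μ(8/d) 7^d.
Divisors of 8: 1, 2, 4, 8; μ(8/d) for each: 0, 0, -1, 1.
Σ = − 7^4 + 7^8 = 5762400.
N = 5762400/8 = 720300.

720300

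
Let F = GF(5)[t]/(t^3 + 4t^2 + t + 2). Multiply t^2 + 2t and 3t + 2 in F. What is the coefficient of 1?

4

Multiply in GF(5)[t]: (t^2 + 2t)·(3t + 2) = 3t^3 + 3t^2 + 4t.
Reduce using t^3 ≡ t^2 + 4t + 3 (mod t^3 + 4t^2 + t + 2).
Reduced: t^2 + t + 4.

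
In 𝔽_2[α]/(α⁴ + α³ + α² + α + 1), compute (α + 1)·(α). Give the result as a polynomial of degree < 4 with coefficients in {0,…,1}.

α^2 + α

Multiply in 𝔽_2[α]: (α + 1)·(α) = α² + α.
Reduced: α² + α.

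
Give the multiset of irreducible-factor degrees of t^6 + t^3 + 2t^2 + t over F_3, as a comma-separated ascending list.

1, 2, 3

Write g(t) = t^6 + t^3 + 2t^2 + t.
Roots in F_3: g(0) = 0 → root; g(1) = 2; g(2) = 1.
Linear factors from roots: (t).
Complete factorization: g(t) = (t)·(t^2 + 1)·(t^3 + 2t + 1).
Factor degrees with multiplicity: 1 + 2 + 3 = 6.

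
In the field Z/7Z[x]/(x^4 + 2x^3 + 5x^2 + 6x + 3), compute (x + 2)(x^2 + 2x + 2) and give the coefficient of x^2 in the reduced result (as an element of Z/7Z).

Multiply in Z/7Z[x]: (x + 2)·(x^2 + 2x + 2) = x^3 + 4x^2 + 6x + 4.
Reduced: x^3 + 4x^2 + 6x + 4.

4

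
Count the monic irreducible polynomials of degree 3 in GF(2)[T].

2

The number of monic irreducibles of degree 3 over GF(2) is (1/3)·Σ_{d∣3} μ(3/d) 2^d.
Divisors of 3: 1, 3; μ(3/d) for each: -1, 1.
Σ = − 2^1 + 2^3 = 6.
N = 6/3 = 2.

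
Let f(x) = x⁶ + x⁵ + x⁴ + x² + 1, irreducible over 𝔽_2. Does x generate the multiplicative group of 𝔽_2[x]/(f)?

|GF(2^6)^×| = 2^6 − 1 = 63. Prime factorization: 63 = 3^2·7.
f is primitive ⇔ x has order 63 in GF(2)[x]/(f), i.e. x^(63/q) ≠ 1 for each prime q | 63.
x^(21) mod f = 1
x^(9) mod f = x³ + 1.
Since x^(21) = 1, the order of x divides 21 < 63; not primitive.

No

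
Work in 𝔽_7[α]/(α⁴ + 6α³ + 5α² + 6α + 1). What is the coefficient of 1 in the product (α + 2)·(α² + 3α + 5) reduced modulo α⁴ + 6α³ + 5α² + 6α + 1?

Multiply in 𝔽_7[α]: (α + 2)·(α² + 3α + 5) = α³ + 5α² + 4α + 3.
Reduced: α³ + 5α² + 4α + 3.

3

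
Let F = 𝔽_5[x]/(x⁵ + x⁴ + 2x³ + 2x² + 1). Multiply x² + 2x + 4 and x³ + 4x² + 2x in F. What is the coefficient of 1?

Multiply in 𝔽_5[x]: (x² + 2x + 4)·(x³ + 4x² + 2x) = x⁵ + x⁴ + 4x³ + 3x.
Reduce using x⁵ ≡ 4x⁴ + 3x³ + 3x² + 4 (mod x⁵ + x⁴ + 2x³ + 2x² + 1).
Reduced: 2x³ + 3x² + 3x + 4.

4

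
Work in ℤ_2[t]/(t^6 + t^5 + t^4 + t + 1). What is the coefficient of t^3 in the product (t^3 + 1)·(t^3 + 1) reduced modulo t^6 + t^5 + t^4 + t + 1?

0

Multiply in ℤ_2[t]: (t^3 + 1)·(t^3 + 1) = t^6 + 1.
Reduce using t^6 ≡ t^5 + t^4 + t + 1 (mod t^6 + t^5 + t^4 + t + 1).
Reduced: t^5 + t^4 + t.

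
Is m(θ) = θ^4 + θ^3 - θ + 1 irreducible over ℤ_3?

Yes

Check for roots in ℤ_3: m(0) = 1; m(1) = 2; m(2) = 2.
No roots, so no linear factors.
Monic irreducibles of degree 2 over GF(3): θ^2 + 1, θ^2 + θ - 1, θ^2 - θ - 1.
None of them divide m (all give nonzero remainder).
No irreducible factor of degree ≤ 2 exists, so m is irreducible over GF(3).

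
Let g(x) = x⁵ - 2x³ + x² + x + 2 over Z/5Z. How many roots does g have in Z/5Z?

Evaluate at each of the 5 elements of Z/5Z:
g(0) = 2; g(1) = 3; g(2) = 4; g(3) = 3; g(4) = 3.
No element is a root.

0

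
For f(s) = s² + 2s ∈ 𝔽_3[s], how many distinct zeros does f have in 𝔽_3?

2

Evaluate at each of the 3 elements of 𝔽_3:
f(0) = 0 → root; f(1) = 0 → root; f(2) = 2.
Roots: {0, 1}.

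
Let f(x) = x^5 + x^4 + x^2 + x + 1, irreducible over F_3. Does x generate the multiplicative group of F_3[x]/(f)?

Yes

|GF(3^5)^×| = 3^5 − 1 = 242. Prime factorization: 242 = 2·11^2.
f is primitive ⇔ x has order 242 in GF(3)[x]/(f), i.e. x^(242/q) ≠ 1 for each prime q | 242.
x^(121) mod f = 2.
x^(22) mod f = x^4 + x^3 + 2x^2 + 2x + 1.
None equal 1, so x has full order 242; f is primitive.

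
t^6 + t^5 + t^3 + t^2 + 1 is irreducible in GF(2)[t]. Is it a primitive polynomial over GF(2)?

Yes

Write f(t) = t^6 + t^5 + t^3 + t^2 + 1.
|GF(2^6)^×| = 2^6 − 1 = 63. Prime factorization: 63 = 3^2·7.
f is primitive ⇔ t has order 63 in GF(2)[t]/(f), i.e. t^(63/q) ≠ 1 for each prime q | 63.
t^(21) mod f = t^4 + t^2 + t + 1.
t^(9) mod f = t^2 + t.
None equal 1, so t has full order 63; f is primitive.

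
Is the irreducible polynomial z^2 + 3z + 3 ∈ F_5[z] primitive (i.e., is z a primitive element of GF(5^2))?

Yes

Write f(z) = z^2 + 3z + 3.
|GF(5^2)^×| = 5^2 − 1 = 24. Prime factorization: 24 = 2^3·3.
f is primitive ⇔ z has order 24 in GF(5)[z]/(f), i.e. z^(24/q) ≠ 1 for each prime q | 24.
z^(12) mod f = 4.
z^(8) mod f = z + 1.
None equal 1, so z has full order 24; f is primitive.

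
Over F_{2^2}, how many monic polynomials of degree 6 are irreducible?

By the necklace-counting formula, N_4(6) = (1/6) Σ_{d|6} μ(6/d)·4^d.
Divisors of 6: 1, 2, 3, 6; μ(6/d) for each: 1, -1, -1, 1.
Σ = 4^1 − 4^2 − 4^3 + 4^6 = 4020.
N = 4020/6 = 670.

670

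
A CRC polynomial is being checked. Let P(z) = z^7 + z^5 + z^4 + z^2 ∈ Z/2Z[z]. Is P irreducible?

Check for roots in Z/2Z: P(0) = 0 → root; P(1) = 0 → root.
P(0) = 0, so (z) divides P(z); P is reducible.

No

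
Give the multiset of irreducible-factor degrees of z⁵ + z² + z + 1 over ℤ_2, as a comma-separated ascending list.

Write g(z) = z⁵ + z² + z + 1.
Roots in ℤ_2: g(0) = 1; g(1) = 0 → root.
Linear factors from roots: (z + 1).
Complete factorization: g(z) = (z + 1)^2·(z³ + z + 1).
Factor degrees with multiplicity: 1 + 1 + 3 = 5.

1, 1, 3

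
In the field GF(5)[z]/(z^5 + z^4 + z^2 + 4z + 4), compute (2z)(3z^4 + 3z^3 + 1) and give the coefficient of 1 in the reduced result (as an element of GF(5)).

1

Multiply in GF(5)[z]: (2z)·(3z^4 + 3z^3 + 1) = z^5 + z^4 + 2z.
Reduce using z^5 ≡ 4z^4 + 4z^2 + z + 1 (mod z^5 + z^4 + z^2 + 4z + 4).
Reduced: 4z^2 + 3z + 1.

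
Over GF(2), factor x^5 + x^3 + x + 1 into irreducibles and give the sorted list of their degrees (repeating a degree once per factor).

1, 4

Write g(x) = x^5 + x^3 + x + 1.
Roots in GF(2): g(0) = 1; g(1) = 0 → root.
Linear factors from roots: (x + 1).
Complete factorization: g(x) = (x + 1)·(x^4 + x^3 + 1).
Factor degrees with multiplicity: 1 + 4 = 5.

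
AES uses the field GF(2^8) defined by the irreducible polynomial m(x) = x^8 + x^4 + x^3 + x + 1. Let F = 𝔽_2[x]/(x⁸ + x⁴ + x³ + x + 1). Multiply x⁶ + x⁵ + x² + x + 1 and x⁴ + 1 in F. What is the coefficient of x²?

Multiply in 𝔽_2[x]: (x⁶ + x⁵ + x² + x + 1)·(x⁴ + 1) = x¹⁰ + x⁹ + x⁴ + x² + x + 1.
Reduce using x⁸ ≡ x⁴ + x³ + x + 1 (mod x⁸ + x⁴ + x³ + x + 1).
Reduced: x⁶ + x³ + x² + 1.

1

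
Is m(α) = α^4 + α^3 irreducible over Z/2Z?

No

Check for roots in Z/2Z: m(0) = 0 → root; m(1) = 0 → root.
m(0) = 0, so (α) divides m(α); m is reducible.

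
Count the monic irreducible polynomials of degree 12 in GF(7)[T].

Gauss's count: N_{7}(12) = (1/12) Σ_{d|12} μ(12/d)·7^d.
Divisors of 12: 1, 2, 3, 4, 6, 12; μ(12/d) for each: 0, 1, 0, -1, -1, 1.
Σ = 7^2 − 7^4 − 7^6 + 7^12 = 13841167200.
N = 13841167200/12 = 1153430600.

1153430600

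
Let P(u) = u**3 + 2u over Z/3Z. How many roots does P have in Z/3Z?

Evaluate at each of the 3 elements of Z/3Z:
P(0) = 0 → root; P(1) = 0 → root; P(2) = 0 → root.
Roots: {0, 1, 2}.

3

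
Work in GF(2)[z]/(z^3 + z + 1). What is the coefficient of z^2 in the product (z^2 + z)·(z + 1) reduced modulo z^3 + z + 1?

Multiply in GF(2)[z]: (z^2 + z)·(z + 1) = z^3 + z.
Reduce using z^3 ≡ z + 1 (mod z^3 + z + 1).
Reduced: 1.

0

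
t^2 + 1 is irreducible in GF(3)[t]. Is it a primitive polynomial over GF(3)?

No

Write f(t) = t^2 + 1.
|GF(3^2)^×| = 3^2 − 1 = 8. Prime factorization: 8 = 2^3.
f is primitive ⇔ t has order 8 in GF(3)[t]/(f), i.e. t^(8/q) ≠ 1 for each prime q | 8.
t^(4) mod f = 1
Since t^(4) = 1, the order of t divides 4 < 8; not primitive.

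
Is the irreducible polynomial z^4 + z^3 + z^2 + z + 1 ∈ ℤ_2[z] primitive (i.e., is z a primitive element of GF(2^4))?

No

Write f(z) = z^4 + z^3 + z^2 + z + 1.
|GF(2^4)^×| = 2^4 − 1 = 15. Prime factorization: 15 = 3·5.
f is primitive ⇔ z has order 15 in GF(2)[z]/(f), i.e. z^(15/q) ≠ 1 for each prime q | 15.
z^(5) mod f = 1
z^(3) mod f = z^3.
Since z^(5) = 1, the order of z divides 5 < 15; not primitive.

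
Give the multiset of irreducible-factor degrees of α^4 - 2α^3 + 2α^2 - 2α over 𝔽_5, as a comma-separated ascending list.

Write f(α) = α^4 - 2α^3 + 2α^2 - 2α.
Roots in 𝔽_5: f(0) = 0 → root; f(1) = 4; f(2) = 4; f(3) = 4; f(4) = 2.
Linear factors from roots: (α).
Complete factorization: f(α) = (α)·(α^3 - 2α^2 + 2α - 2).
Factor degrees with multiplicity: 1 + 3 = 4.

1, 3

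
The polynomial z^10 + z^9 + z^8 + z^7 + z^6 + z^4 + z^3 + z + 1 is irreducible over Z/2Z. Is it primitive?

Yes

Write f(z) = z^10 + z^9 + z^8 + z^7 + z^6 + z^4 + z^3 + z + 1.
|GF(2^10)^×| = 2^10 − 1 = 1023. Prime factorization: 1023 = 3·11·31.
f is primitive ⇔ z has order 1023 in GF(2)[z]/(f), i.e. z^(1023/q) ≠ 1 for each prime q | 1023.
z^(341) mod f = z^7 + z^5 + z^2 + z + 1.
z^(93) mod f = z^9 + z^8 + z^7 + z^5 + z^4 + z^3 + z^2.
z^(33) mod f = z^9 + z^6 + z.
None equal 1, so z has full order 1023; f is primitive.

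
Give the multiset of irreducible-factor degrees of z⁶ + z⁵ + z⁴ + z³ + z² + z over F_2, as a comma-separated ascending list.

Write g(z) = z⁶ + z⁵ + z⁴ + z³ + z² + z.
Roots in F_2: g(0) = 0 → root; g(1) = 0 → root.
Linear factors from roots: (z), (z + 1).
Complete factorization: g(z) = (z)·(z + 1)·(z² + z + 1)^2.
Factor degrees with multiplicity: 1 + 1 + 2 + 2 = 6.

1, 1, 2, 2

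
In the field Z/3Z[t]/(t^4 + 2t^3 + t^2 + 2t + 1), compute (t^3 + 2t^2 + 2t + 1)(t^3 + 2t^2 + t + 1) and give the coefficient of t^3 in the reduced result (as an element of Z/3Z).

Multiply in Z/3Z[t]: (t^3 + 2t^2 + 2t + 1)·(t^3 + 2t^2 + t + 1) = t^6 + t^5 + t^4 + 2t^3 + 1.
Reduce using t^4 ≡ t^3 + 2t^2 + t + 2 (mod t^4 + 2t^3 + t^2 + 2t + 1).
Reduced: 2t^2 + 2.

0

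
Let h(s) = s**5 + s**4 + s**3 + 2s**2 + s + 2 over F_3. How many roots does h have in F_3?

Evaluate at each of the 3 elements of F_3:
h(0) = 2; h(1) = 2; h(2) = 2.
No element is a root.

0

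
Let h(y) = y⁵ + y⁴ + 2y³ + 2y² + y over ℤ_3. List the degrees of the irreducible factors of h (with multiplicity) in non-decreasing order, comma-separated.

1, 2, 2

Roots in ℤ_3: h(0) = 0 → root; h(1) = 1; h(2) = 2.
Linear factors from roots: (y).
Complete factorization: h(y) = (y)·(y² + 2y + 2)^2.
Factor degrees with multiplicity: 1 + 2 + 2 = 5.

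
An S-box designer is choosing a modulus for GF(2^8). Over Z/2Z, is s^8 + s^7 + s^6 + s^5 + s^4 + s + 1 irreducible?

Write h(s) = s^8 + s^7 + s^6 + s^5 + s^4 + s + 1.
Check for roots in Z/2Z: h(0) = 1; h(1) = 1.
No roots, so no linear factors.
Monic irreducibles of degree 2 over GF(2): s^2 + s + 1.
None of them divide h (all give nonzero remainder).
Monic irreducibles of degree 3 over GF(2): s^3 + s + 1, s^3 + s^2 + 1.
None of them divide h (all give nonzero remainder).
Monic irreducibles of degree 4 over GF(2): s^4 + s + 1, s^4 + s^3 + 1, s^4 + s^3 + s^2 + s + 1.
None of them divide h (all give nonzero remainder).
No irreducible factor of degree ≤ 4 exists, so h is irreducible over GF(2).

Yes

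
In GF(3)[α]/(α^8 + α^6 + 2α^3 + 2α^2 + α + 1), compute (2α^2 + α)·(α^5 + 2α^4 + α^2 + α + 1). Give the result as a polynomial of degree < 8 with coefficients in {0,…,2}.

2α^7 + 2α^6 + 2α^5 + 2α^4 + α

Multiply in GF(3)[α]: (2α^2 + α)·(α^5 + 2α^4 + α^2 + α + 1) = 2α^7 + 2α^6 + 2α^5 + 2α^4 + α.
Reduced: 2α^7 + 2α^6 + 2α^5 + 2α^4 + α.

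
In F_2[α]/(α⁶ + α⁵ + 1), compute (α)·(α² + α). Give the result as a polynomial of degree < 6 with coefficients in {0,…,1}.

α^3 + α^2

Multiply in F_2[α]: (α)·(α² + α) = α³ + α².
Reduced: α³ + α².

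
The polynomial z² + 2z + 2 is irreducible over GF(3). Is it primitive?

Write f(z) = z² + 2z + 2.
|GF(3^2)^×| = 3^2 − 1 = 8. Prime factorization: 8 = 2^3.
f is primitive ⇔ z has order 8 in GF(3)[z]/(f), i.e. z^(8/q) ≠ 1 for each prime q | 8.
z^(4) mod f = 2.
None equal 1, so z has full order 8; f is primitive.

Yes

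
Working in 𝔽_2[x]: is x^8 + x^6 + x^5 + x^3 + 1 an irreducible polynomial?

Yes

Write m(x) = x^8 + x^6 + x^5 + x^3 + 1.
Check for roots in 𝔽_2: m(0) = 1; m(1) = 1.
No roots, so no linear factors.
Monic irreducibles of degree 2 over GF(2): x^2 + x + 1.
None of them divide m (all give nonzero remainder).
Monic irreducibles of degree 3 over GF(2): x^3 + x + 1, x^3 + x^2 + 1.
None of them divide m (all give nonzero remainder).
Monic irreducibles of degree 4 over GF(2): x^4 + x + 1, x^4 + x^3 + 1, x^4 + x^3 + x^2 + x + 1.
None of them divide m (all give nonzero remainder).
No irreducible factor of degree ≤ 4 exists, so m is irreducible over GF(2).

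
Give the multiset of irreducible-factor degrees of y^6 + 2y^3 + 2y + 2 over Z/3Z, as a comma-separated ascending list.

Write h(y) = y^6 + 2y^3 + 2y + 2.
Roots in Z/3Z: h(0) = 2; h(1) = 1; h(2) = 2.
Complete factorization: h(y) = (y^6 + 2y^3 + 2y + 2).
Factor degrees with multiplicity: 6 = 6.

6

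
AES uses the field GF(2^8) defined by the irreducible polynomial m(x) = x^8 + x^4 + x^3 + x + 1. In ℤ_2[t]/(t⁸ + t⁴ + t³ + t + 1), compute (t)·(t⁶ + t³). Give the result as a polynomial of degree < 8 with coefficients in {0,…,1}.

t^7 + t^4

Multiply in ℤ_2[t]: (t)·(t⁶ + t³) = t⁷ + t⁴.
Reduced: t⁷ + t⁴.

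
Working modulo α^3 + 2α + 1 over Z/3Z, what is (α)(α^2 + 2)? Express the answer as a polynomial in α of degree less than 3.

2

Multiply in Z/3Z[α]: (α)·(α^2 + 2) = α^3 + 2α.
Reduce using α^3 ≡ α + 2 (mod α^3 + 2α + 1).
Reduced: 2.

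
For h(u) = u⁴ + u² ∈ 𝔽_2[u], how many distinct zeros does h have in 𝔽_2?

Evaluate at each of the 2 elements of 𝔽_2:
h(0) = 0 → root; h(1) = 0 → root.
Roots: {0, 1}.

2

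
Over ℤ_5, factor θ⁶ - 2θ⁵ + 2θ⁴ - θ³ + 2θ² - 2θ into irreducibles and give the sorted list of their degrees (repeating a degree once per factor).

1, 1, 1, 1, 2

Write f(θ) = θ⁶ - 2θ⁵ + 2θ⁴ - θ³ + 2θ² - 2θ.
Roots in ℤ_5: f(0) = 0 → root; f(1) = 0 → root; f(2) = 3; f(3) = 0 → root; f(4) = 0 → root.
Linear factors from roots: (θ), (θ - 1), (θ + 2), (θ + 1).
Complete factorization: f(θ) = (θ)·(θ + 1)·(θ + 2)·(θ - 1)·(θ² + θ + 1).
Factor degrees with multiplicity: 1 + 1 + 1 + 1 + 2 = 6.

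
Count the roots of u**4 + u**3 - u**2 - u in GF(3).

Write g(u) = u**4 + u**3 - u**2 - u.
Evaluate at each of the 3 elements of GF(3):
g(0) = 0 → root; g(1) = 0 → root; g(2) = 0 → root.
Roots: {0, 1, 2}.

3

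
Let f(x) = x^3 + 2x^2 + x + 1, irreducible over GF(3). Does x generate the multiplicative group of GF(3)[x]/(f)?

Yes

|GF(3^3)^×| = 3^3 − 1 = 26. Prime factorization: 26 = 2·13.
f is primitive ⇔ x has order 26 in GF(3)[x]/(f), i.e. x^(26/q) ≠ 1 for each prime q | 26.
x^(13) mod f = 2.
x^(2) mod f = x^2.
None equal 1, so x has full order 26; f is primitive.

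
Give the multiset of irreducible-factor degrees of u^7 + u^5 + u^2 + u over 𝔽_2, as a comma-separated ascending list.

1, 1, 2, 3

Write h(u) = u^7 + u^5 + u^2 + u.
Roots in 𝔽_2: h(0) = 0 → root; h(1) = 0 → root.
Linear factors from roots: (u), (u + 1).
Complete factorization: h(u) = (u)·(u + 1)·(u^2 + u + 1)·(u^3 + u + 1).
Factor degrees with multiplicity: 1 + 1 + 2 + 3 = 7.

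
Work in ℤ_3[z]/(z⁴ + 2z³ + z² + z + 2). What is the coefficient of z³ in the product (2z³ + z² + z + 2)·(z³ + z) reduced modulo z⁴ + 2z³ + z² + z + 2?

2

Multiply in ℤ_3[z]: (2z³ + z² + z + 2)·(z³ + z) = 2z⁶ + z⁵ + z² + 2z.
Reduce using z⁴ ≡ z³ + 2z² + 2z + 1 (mod z⁴ + 2z³ + z² + z + 2).
Reduced: 2z³ + 2z² + z + 1.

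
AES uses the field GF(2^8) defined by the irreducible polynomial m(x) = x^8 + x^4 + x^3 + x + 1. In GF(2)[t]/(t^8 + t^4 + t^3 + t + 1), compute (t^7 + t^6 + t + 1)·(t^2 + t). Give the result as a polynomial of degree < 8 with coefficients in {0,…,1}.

Multiply in GF(2)[t]: (t^7 + t^6 + t + 1)·(t^2 + t) = t^9 + t^7 + t^3 + t.
Reduce using t^8 ≡ t^4 + t^3 + t + 1 (mod t^8 + t^4 + t^3 + t + 1).
Reduced: t^7 + t^5 + t^4 + t^3 + t^2.

t^7 + t^5 + t^4 + t^3 + t^2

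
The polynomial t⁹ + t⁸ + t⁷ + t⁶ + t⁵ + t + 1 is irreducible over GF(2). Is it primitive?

Yes

Write f(t) = t⁹ + t⁸ + t⁷ + t⁶ + t⁵ + t + 1.
|GF(2^9)^×| = 2^9 − 1 = 511. Prime factorization: 511 = 7·73.
f is primitive ⇔ t has order 511 in GF(2)[t]/(f), i.e. t^(511/q) ≠ 1 for each prime q | 511.
t^(73) mod f = t⁷ + t⁶ + t³ + 1.
t^(7) mod f = t⁷.
None equal 1, so t has full order 511; f is primitive.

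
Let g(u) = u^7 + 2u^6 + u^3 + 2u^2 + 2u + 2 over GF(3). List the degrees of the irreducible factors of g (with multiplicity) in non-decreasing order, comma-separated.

3, 4

Roots in GF(3): g(0) = 2; g(1) = 1; g(2) = 2.
Complete factorization: g(u) = (u^3 + 2u + 2)·(u^4 + 2u^3 + u^2 + 1).
Factor degrees with multiplicity: 3 + 4 = 7.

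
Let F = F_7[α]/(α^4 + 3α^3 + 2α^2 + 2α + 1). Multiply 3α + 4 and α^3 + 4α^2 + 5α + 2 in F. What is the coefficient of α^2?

Multiply in F_7[α]: (3α + 4)·(α^3 + 4α^2 + 5α + 2) = 3α^4 + 2α^3 + 3α^2 + 5α + 1.
Reduce using α^4 ≡ 4α^3 + 5α^2 + 5α + 6 (mod α^4 + 3α^3 + 2α^2 + 2α + 1).
Reduced: 4α^2 + 6α + 5.

4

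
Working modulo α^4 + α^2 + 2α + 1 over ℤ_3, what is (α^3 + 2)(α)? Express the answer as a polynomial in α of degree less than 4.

2α^2 + 2

Multiply in ℤ_3[α]: (α^3 + 2)·(α) = α^4 + 2α.
Reduce using α^4 ≡ 2α^2 + α + 2 (mod α^4 + α^2 + 2α + 1).
Reduced: 2α^2 + 2.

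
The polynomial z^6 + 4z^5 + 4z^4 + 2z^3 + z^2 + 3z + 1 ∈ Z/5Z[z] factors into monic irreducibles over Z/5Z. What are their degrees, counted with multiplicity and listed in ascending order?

6

Write h(z) = z^6 + 4z^5 + 4z^4 + 2z^3 + z^2 + 3z + 1.
Roots in Z/5Z: h(0) = 1; h(1) = 1; h(2) = 3; h(3) = 3; h(4) = 3.
Complete factorization: h(z) = (z^6 + 4z^5 + 4z^4 + 2z^3 + z^2 + 3z + 1).
Factor degrees with multiplicity: 6 = 6.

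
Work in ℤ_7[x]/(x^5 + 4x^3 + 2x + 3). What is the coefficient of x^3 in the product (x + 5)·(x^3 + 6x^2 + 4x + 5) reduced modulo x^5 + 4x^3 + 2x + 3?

4

Multiply in ℤ_7[x]: (x + 5)·(x^3 + 6x^2 + 4x + 5) = x^4 + 4x^3 + 6x^2 + 4x + 4.
Reduced: x^4 + 4x^3 + 6x^2 + 4x + 4.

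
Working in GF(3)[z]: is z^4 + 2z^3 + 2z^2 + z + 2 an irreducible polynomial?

Write f(z) = z^4 + 2z^3 + 2z^2 + z + 2.
Check for roots in GF(3): f(0) = 2; f(1) = 2; f(2) = 2.
No roots, so no linear factors.
Monic irreducibles of degree 2 over GF(3): z^2 + 1, z^2 + z + 2, z^2 + 2z + 2.
None of them divide f (all give nonzero remainder).
No irreducible factor of degree ≤ 2 exists, so f is irreducible over GF(3).

Yes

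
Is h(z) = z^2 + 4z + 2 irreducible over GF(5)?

Yes

Check for roots in GF(5): h(0) = 2; h(1) = 2; h(2) = 4; h(3) = 3; h(4) = 4.
No roots. A degree-2 polynomial over a field with no linear factor is irreducible.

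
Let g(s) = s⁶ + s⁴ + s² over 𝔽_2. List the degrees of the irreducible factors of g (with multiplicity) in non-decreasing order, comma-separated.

Roots in 𝔽_2: g(0) = 0 → root; g(1) = 1.
Linear factors from roots: (s).
Complete factorization: g(s) = (s)^2·(s² + s + 1)^2.
Factor degrees with multiplicity: 1 + 1 + 2 + 2 = 6.

1, 1, 2, 2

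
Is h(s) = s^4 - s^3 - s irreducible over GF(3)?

Check for roots in GF(3): h(0) = 0 → root; h(1) = 2; h(2) = 0 → root.
h(0) = 0, so (s) divides h(s); h is reducible.

No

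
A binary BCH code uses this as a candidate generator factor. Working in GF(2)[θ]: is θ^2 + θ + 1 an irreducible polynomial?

Yes

Write f(θ) = θ^2 + θ + 1.
Check for roots in GF(2): f(0) = 1; f(1) = 1.
No roots. A degree-2 polynomial over a field with no linear factor is irreducible.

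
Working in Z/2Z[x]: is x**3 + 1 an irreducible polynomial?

No

Write h(x) = x**3 + 1.
Check for roots in Z/2Z: h(0) = 1; h(1) = 0 → root.
h(1) = 0, so (x − 1) divides h(x); h is reducible.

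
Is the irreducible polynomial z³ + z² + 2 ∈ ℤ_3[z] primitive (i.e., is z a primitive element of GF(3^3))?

No

Write f(z) = z³ + z² + 2.
|GF(3^3)^×| = 3^3 − 1 = 26. Prime factorization: 26 = 2·13.
f is primitive ⇔ z has order 26 in GF(3)[z]/(f), i.e. z^(26/q) ≠ 1 for each prime q | 26.
z^(13) mod f = 1
z^(2) mod f = z².
Since z^(13) = 1, the order of z divides 13 < 26; not primitive.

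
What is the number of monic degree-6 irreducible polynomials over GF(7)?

x^(7^6) − x is the product of all monic irreducibles of degree dividing 6; Möbius inversion gives N = (1/6) Σ μ(6/d)·7^d.
Divisors of 6: 1, 2, 3, 6; μ(6/d) for each: 1, -1, -1, 1.
Σ = 7^1 − 7^2 − 7^3 + 7^6 = 117264.
N = 117264/6 = 19544.

19544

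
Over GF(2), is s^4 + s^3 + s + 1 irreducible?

Write g(s) = s^4 + s^3 + s + 1.
Check for roots in GF(2): g(0) = 1; g(1) = 0 → root.
g(1) = 0, so (s − 1) divides g(s); g is reducible.

No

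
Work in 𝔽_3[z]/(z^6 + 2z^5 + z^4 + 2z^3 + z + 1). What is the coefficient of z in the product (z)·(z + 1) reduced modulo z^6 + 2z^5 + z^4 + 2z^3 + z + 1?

Multiply in 𝔽_3[z]: (z)·(z + 1) = z^2 + z.
Reduced: z^2 + z.

1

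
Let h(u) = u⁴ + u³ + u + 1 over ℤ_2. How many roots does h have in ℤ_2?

1

Evaluate at each of the 2 elements of ℤ_2:
h(0) = 1; h(1) = 0 → root.
Roots: {1}.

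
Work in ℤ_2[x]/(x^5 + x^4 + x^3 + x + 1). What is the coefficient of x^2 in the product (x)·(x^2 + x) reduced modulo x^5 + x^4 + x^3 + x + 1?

Multiply in ℤ_2[x]: (x)·(x^2 + x) = x^3 + x^2.
Reduced: x^3 + x^2.

1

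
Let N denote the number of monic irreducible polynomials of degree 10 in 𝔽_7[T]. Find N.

By the necklace-counting formula, N_7(10) = (1/10) Σ_{d|10} μ(10/d)·7^d.
Divisors of 10: 1, 2, 5, 10; μ(10/d) for each: 1, -1, -1, 1.
Σ = 7^1 − 7^2 − 7^5 + 7^10 = 282458400.
N = 282458400/10 = 28245840.

28245840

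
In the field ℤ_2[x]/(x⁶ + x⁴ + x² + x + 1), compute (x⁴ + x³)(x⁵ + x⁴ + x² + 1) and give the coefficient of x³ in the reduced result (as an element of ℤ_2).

0

Multiply in ℤ_2[x]: (x⁴ + x³)·(x⁵ + x⁴ + x² + 1) = x⁹ + x⁷ + x⁶ + x⁵ + x⁴ + x³.
Reduce using x⁶ ≡ x⁴ + x² + x + 1 (mod x⁶ + x⁴ + x² + x + 1).
Reduced: x⁴ + x² + x + 1.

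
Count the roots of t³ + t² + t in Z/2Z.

Write P(t) = t³ + t² + t.
Evaluate at each of the 2 elements of Z/2Z:
P(0) = 0 → root; P(1) = 1.
Roots: {0}.

1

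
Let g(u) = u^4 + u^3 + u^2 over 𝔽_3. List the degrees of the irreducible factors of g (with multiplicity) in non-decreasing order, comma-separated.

1, 1, 1, 1

Roots in 𝔽_3: g(0) = 0 → root; g(1) = 0 → root; g(2) = 1.
Linear factors from roots: (u), (u + 2).
Complete factorization: g(u) = (u)^2·(u + 2)^2.
Factor degrees with multiplicity: 1 + 1 + 1 + 1 = 4.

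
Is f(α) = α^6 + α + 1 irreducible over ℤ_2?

Yes

Check for roots in ℤ_2: f(0) = 1; f(1) = 1.
No roots, so no linear factors.
Monic irreducibles of degree 2 over GF(2): α^2 + α + 1.
None of them divide f (all give nonzero remainder).
Monic irreducibles of degree 3 over GF(2): α^3 + α + 1, α^3 + α^2 + 1.
None of them divide f (all give nonzero remainder).
No irreducible factor of degree ≤ 3 exists, so f is irreducible over GF(2).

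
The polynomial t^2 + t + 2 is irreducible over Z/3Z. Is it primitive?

Write f(t) = t^2 + t + 2.
|GF(3^2)^×| = 3^2 − 1 = 8. Prime factorization: 8 = 2^3.
f is primitive ⇔ t has order 8 in GF(3)[t]/(f), i.e. t^(8/q) ≠ 1 for each prime q | 8.
t^(4) mod f = 2.
None equal 1, so t has full order 8; f is primitive.

Yes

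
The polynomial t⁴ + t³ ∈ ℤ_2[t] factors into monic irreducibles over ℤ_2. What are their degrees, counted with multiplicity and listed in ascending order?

1, 1, 1, 1

Write h(t) = t⁴ + t³.
Roots in ℤ_2: h(0) = 0 → root; h(1) = 0 → root.
Linear factors from roots: (t), (t + 1).
Complete factorization: h(t) = (t + 1)·(t)^3.
Factor degrees with multiplicity: 1 + 1 + 1 + 1 = 4.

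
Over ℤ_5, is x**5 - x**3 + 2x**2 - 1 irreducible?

Yes

Write h(x) = x**5 - x**3 + 2x**2 - 1.
Check for roots in ℤ_5: h(0) = 4; h(1) = 1; h(2) = 1; h(3) = 3; h(4) = 1.
No roots, so no linear factors.
Degree-2 irreducible divisors: test the 10 monic irreducibles of degree 2 over GF(5).
None of them divide h (all give nonzero remainder).
No irreducible factor of degree ≤ 2 exists, so h is irreducible over GF(5).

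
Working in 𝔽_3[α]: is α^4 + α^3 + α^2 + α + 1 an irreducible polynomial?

Write f(α) = α^4 + α^3 + α^2 + α + 1.
Check for roots in 𝔽_3: f(0) = 1; f(1) = 2; f(2) = 1.
No roots, so no linear factors.
Monic irreducibles of degree 2 over GF(3): α^2 + 1, α^2 + α + 2, α^2 + 2α + 2.
None of them divide f (all give nonzero remainder).
No irreducible factor of degree ≤ 2 exists, so f is irreducible over GF(3).

Yes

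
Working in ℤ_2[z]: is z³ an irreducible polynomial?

Write f(z) = z³.
Check for roots in ℤ_2: f(0) = 0 → root; f(1) = 1.
f(0) = 0, so (z) divides f(z); f is reducible.

No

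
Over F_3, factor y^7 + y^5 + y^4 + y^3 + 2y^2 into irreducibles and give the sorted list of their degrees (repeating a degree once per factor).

1, 1, 1, 1, 3

Write g(y) = y^7 + y^5 + y^4 + y^3 + 2y^2.
Roots in F_3: g(0) = 0 → root; g(1) = 0 → root; g(2) = 0 → root.
Linear factors from roots: (y), (y + 2), (y + 1).
Complete factorization: g(y) = (y + 1)·(y + 2)·(y)^2·(y^3 + 2y + 1).
Factor degrees with multiplicity: 1 + 1 + 1 + 1 + 3 = 7.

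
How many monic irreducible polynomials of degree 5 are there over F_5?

Gauss's count: N_{5}(5) = (1/5) Σ_{d|5} μ(5/d)·5^d.
Divisors of 5: 1, 5; μ(5/d) for each: -1, 1.
Σ = − 5^1 + 5^5 = 3120.
N = 3120/5 = 624.

624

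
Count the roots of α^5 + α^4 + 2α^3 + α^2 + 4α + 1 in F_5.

Write P(α) = α^5 + α^4 + 2α^3 + α^2 + 4α + 1.
Evaluate at each of the 5 elements of F_5:
P(0) = 1; P(1) = 0 → root; P(2) = 2; P(3) = 0 → root; P(4) = 1.
Roots: {1, 3}.

2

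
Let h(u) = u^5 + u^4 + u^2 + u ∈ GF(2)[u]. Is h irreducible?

Check for roots in GF(2): h(0) = 0 → root; h(1) = 0 → root.
h(0) = 0, so (u) divides h(u); h is reducible.

No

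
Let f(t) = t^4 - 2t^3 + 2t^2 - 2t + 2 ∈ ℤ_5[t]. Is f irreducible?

Check for roots in ℤ_5: f(0) = 2; f(1) = 1; f(2) = 1; f(3) = 1; f(4) = 4.
No roots, so no linear factors.
Degree-2 irreducible divisors: test the 10 monic irreducibles of degree 2 over GF(5).
None of them divide f (all give nonzero remainder).
No irreducible factor of degree ≤ 2 exists, so f is irreducible over GF(5).

Yes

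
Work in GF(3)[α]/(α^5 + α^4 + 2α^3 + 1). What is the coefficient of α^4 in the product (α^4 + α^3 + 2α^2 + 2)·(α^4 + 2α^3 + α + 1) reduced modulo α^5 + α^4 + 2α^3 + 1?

0

Multiply in GF(3)[α]: (α^4 + α^3 + 2α^2 + 2)·(α^4 + 2α^3 + α + 1) = α^8 + α^6 + 2α^5 + α^4 + α^3 + 2α^2 + 2α + 2.
Reduce using α^5 ≡ 2α^4 + α^3 + 2 (mod α^5 + α^4 + 2α^3 + 1).
Reduced: α^3 + 2α + 1.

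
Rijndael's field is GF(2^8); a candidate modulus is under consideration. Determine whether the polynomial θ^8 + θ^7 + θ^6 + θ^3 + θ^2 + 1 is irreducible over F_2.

No

Write g(θ) = θ^8 + θ^7 + θ^6 + θ^3 + θ^2 + 1.
Check for roots in F_2: g(0) = 1; g(1) = 0 → root.
g(1) = 0, so (θ − 1) divides g(θ); g is reducible.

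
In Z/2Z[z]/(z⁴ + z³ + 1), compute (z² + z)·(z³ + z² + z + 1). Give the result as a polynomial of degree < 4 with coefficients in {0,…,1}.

Multiply in Z/2Z[z]: (z² + z)·(z³ + z² + z + 1) = z⁵ + z.
Reduce using z⁴ ≡ z³ + 1 (mod z⁴ + z³ + 1).
Reduced: z³ + 1.

z^3 + 1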